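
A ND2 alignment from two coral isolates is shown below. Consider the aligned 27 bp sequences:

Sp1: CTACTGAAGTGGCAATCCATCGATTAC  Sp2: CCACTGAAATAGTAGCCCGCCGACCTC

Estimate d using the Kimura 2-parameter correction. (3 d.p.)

Of 27 sites, 10 differences are transitions and 1 are transversions, so P = 10/27 ≈ 0.37037 and Q = 1/27 ≈ 0.037037.
Under the Kimura two-parameter model, d = −½ ln(1 − 2P − Q) − ¼ ln(1 − 2Q).
1 − 2P − Q = 0.222223, giving −½ ln(0.222223) = 0.752037.
1 − 2Q = 0.925926, giving −¼ ln(0.925926) = 0.019240.
d = 0.752037 + 0.019240 = 0.771277.

0.771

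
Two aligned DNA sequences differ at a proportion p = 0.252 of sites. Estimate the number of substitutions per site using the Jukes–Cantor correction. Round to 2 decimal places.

d = −(3/4) ln(1 − 4p/3) = −0.75 ln(1 − 0.336) = −0.75 ln(0.664)
  = −0.75 × (-0.409473) = 0.307105 substitutions/site.

0.31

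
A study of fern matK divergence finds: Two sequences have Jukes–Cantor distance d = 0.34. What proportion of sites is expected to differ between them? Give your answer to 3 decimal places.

0.273

p = (3/4)(1 − e^(−4d/3)) = 0.75 × (1 − e^(-0.453333)) = 0.75 × (1 − 0.635506) = 0.273371.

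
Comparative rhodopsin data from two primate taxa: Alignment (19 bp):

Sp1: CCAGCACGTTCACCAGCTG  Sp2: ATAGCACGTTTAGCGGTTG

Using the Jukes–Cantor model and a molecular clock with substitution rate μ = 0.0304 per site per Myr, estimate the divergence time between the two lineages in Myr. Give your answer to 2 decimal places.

6.74

The sequences differ at 6 of 19 sites (1, 2, 11, 13, 15, 17), so p = 6/19 ≈ 0.315789.
d = −(3/4) ln(1 − 4p/3) = −0.75 ln(1 − 0.421052) = −0.75 ln(0.578948)
  = −0.75 × (-0.546543) = 0.409907 substitutions/site.
Under a molecular clock d = 2μt, so t = d/(2μ) = 0.409907 / (2 × 0.0304) = 6.74 Myr.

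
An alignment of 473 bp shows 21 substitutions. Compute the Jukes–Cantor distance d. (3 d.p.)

p = 21/473 ≈ 0.044397.
d = −(3/4) ln(1 − 4p/3) = −0.75 ln(1 − 0.059196) = −0.75 ln(0.940804)
  = −0.75 × (-0.061020) = 0.045765 substitutions/site.

0.046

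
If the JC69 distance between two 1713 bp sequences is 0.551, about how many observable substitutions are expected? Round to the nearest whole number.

Invert JC69: p = (3/4)(1 − e^(−4d/3)) = 0.75 × (1 − e^(-0.734667)) = 0.75 × (1 − 0.479665) = 0.390251.
Expected differing sites = pL ≈ 0.390251 × 1713 = 668.499963 ≈ 668.

668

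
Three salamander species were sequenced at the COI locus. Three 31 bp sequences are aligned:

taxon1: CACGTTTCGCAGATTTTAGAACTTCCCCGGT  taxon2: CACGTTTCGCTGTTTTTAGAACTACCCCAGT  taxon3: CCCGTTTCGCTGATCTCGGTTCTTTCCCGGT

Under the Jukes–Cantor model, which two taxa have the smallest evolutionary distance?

taxon1 and taxon2

taxon1–taxon2: 4/31 differ, p = 0.129, d = 0.142.
taxon1–taxon3: 8/31 differ, p = 0.258, d = 0.316.
taxon2–taxon3: 10/31 differ, p = 0.323, d = 0.422.
The smallest distance is between taxon1 and taxon2.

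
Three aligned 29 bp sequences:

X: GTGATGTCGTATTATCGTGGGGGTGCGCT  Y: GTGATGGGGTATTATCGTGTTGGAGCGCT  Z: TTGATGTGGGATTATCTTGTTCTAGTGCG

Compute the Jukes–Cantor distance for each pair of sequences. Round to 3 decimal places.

d(X,Y) = 0.196, d(X,Z) = 0.529, d(Y,Z) = 0.344

X–Y: 5/29 sites differ → p ≈ 0.172414, d = −0.75 ln(1 − 0.229885) = 0.195912 ≈ 0.196.
X–Z: 11/29 sites differ → p ≈ 0.37931, d = −0.75 ln(1 − 0.505747) = 0.528531 ≈ 0.529.
Y–Z: 8/29 sites differ → p ≈ 0.275862, d = −0.75 ln(1 − 0.367816) = 0.343931 ≈ 0.344.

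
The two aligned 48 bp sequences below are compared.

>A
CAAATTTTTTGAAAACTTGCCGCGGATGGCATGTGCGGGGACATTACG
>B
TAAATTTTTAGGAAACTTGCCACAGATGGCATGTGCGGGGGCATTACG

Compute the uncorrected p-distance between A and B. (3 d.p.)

The sequences differ at 6 of 48 positions (sites 1, 10, 12, 22, 24, 41).
p = 6/48 = 0.125.

0.125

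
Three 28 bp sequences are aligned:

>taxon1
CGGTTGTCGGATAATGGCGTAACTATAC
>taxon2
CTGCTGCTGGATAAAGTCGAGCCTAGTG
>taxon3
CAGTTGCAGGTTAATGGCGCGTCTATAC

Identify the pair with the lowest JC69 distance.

taxon1–taxon2: 12/28 differ, p = 0.429, d = 0.635.
taxon1–taxon3: 7/28 differ, p = 0.250, d = 0.304.
taxon2–taxon3: 11/28 differ, p = 0.393, d = 0.556.
The smallest distance is between taxon1 and taxon3.

taxon1 and taxon3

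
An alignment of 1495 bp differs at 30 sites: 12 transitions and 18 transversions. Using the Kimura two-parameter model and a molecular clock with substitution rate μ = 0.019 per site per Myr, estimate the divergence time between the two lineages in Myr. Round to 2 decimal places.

0.54

P = 12/1495 ≈ 0.008027 and Q = 18/1495 ≈ 0.01204.
Under the Kimura two-parameter model, d = −½ ln(1 − 2P − Q) − ¼ ln(1 − 2Q).
1 − 2P − Q = 0.971906, giving −½ ln(0.971906) = 0.014248.
1 − 2Q = 0.97592, giving −¼ ln(0.97592) = 0.006094.
d = 0.014248 + 0.006094 = 0.020342.
Under a molecular clock d = 2μt, so t = d/(2μ) = 0.020342 / (2 × 0.019) = 0.54 Myr.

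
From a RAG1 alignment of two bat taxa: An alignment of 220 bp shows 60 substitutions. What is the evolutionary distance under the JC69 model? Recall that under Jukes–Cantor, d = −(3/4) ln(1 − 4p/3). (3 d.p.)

0.339

p = 60/220 ≈ 0.272727.
d = −(3/4) ln(1 − 4p/3) = −0.75 ln(1 − 0.363636) = −0.75 ln(0.636364)
  = −0.75 × (-0.451985) = 0.338989 substitutions/site.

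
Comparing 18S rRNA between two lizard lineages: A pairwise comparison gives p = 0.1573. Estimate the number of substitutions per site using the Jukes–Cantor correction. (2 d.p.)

0.18

d = −(3/4) ln(1 − 4p/3) = −0.75 ln(1 − 0.209733) = −0.75 ln(0.790267)
  = −0.75 × (-0.235384) = 0.176538 substitutions/site.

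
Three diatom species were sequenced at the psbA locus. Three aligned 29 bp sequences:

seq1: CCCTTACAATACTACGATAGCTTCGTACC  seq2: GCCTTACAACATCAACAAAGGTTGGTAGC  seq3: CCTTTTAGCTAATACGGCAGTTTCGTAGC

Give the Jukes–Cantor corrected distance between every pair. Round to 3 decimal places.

d(seq1,seq2) = 0.462, d(seq1,seq3) = 0.462, d(seq2,seq3) = 0.878

seq1–seq2: 10/29 sites differ → p ≈ 0.344828, d = −0.75 ln(1 − 0.459771) = 0.461822 ≈ 0.462.
seq1–seq3: 10/29 sites differ → p ≈ 0.344828, d = −0.75 ln(1 − 0.459771) = 0.461822 ≈ 0.462.
seq2–seq3: 15/29 sites differ → p ≈ 0.517241, d = −0.75 ln(1 − 0.689655) = 0.877553 ≈ 0.878.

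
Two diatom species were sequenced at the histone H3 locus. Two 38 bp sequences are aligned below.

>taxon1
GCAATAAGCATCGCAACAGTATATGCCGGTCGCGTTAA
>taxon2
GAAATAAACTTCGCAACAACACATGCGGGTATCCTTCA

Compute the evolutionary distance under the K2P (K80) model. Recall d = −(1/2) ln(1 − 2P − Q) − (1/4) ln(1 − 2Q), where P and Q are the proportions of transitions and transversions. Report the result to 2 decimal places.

0.37

Of 38 sites, 4 differences are transitions and 7 are transversions, so P = 4/38 ≈ 0.105263 and Q = 7/38 ≈ 0.184211.
Under the Kimura two-parameter model, d = −½ ln(1 − 2P − Q) − ¼ ln(1 − 2Q).
1 − 2P − Q = 0.605263, giving −½ ln(0.605263) = 0.251046.
1 − 2Q = 0.631578, giving −¼ ln(0.631578) = 0.114883.
d = 0.251046 + 0.114883 = 0.365929.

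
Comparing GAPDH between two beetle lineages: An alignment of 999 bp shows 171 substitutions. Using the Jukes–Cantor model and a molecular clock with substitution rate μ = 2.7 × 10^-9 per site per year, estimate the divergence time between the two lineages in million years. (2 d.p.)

35.98

p = 171/999 ≈ 0.171171.
d = −(3/4) ln(1 − 4p/3) = −0.75 ln(1 − 0.228228) = −0.75 ln(0.771772)
  = −0.75 × (-0.259066) = 0.194300 substitutions/site.
Under a molecular clock d = 2μt, so t = d/(2μ) = 0.194300 / (2 × 2.7 × 10^-9) = 35.98 million years.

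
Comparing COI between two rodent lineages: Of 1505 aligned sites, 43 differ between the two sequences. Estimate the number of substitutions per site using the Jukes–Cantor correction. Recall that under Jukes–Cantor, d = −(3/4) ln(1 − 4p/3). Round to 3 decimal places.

0.029

p = 43/1505 ≈ 0.028571.
d = −(3/4) ln(1 − 4p/3) = −0.75 ln(1 − 0.038095) = −0.75 ln(0.961905)
  = −0.75 × (-0.038840) = 0.029130 substitutions/site.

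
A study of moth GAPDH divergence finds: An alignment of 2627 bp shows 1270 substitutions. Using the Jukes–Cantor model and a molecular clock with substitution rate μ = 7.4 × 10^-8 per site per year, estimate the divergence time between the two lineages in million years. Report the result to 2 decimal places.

5.24

p = 1270/2627 ≈ 0.483441.
d = −(3/4) ln(1 − 4p/3) = −0.75 ln(1 − 0.644588) = −0.75 ln(0.355412)
  = −0.75 × (-1.034478) = 0.775859 substitutions/site.
Under a molecular clock d = 2μt, so t = d/(2μ) = 0.775859 / (2 × 7.4 × 10^-8) = 5.24 million years.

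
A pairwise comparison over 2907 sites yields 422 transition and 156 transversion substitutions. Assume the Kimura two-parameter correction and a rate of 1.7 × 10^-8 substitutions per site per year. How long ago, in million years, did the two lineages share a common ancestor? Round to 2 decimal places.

7.03

P = 422/2907 ≈ 0.145167 and Q = 156/2907 ≈ 0.053664.
Under the Kimura two-parameter model, d = −½ ln(1 − 2P − Q) − ¼ ln(1 − 2Q).
1 − 2P − Q = 0.656002, giving −½ ln(0.656002) = 0.210796.
1 − 2Q = 0.892672, giving −¼ ln(0.892672) = 0.028384.
d = 0.210796 + 0.028384 = 0.239180.
Under a molecular clock d = 2μt, so t = d/(2μ) = 0.239180 / (2 × 1.7 × 10^-8) = 7.03 million years.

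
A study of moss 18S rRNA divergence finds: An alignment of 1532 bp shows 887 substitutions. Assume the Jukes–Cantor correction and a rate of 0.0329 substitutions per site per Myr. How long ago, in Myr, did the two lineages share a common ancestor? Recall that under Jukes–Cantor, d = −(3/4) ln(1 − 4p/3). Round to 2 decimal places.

16.85

p = 887/1532 ≈ 0.578982.
d = −(3/4) ln(1 − 4p/3) = −0.75 ln(1 − 0.771976) = −0.75 ln(0.228024)
  = −0.75 × (-1.478304) = 1.108728 substitutions/site.
Under a molecular clock d = 2μt, so t = d/(2μ) = 1.108728 / (2 × 0.0329) = 16.85 Myr.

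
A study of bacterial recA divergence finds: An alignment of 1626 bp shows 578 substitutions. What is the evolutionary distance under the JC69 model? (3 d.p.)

p = 578/1626 ≈ 0.355474.
d = −(3/4) ln(1 − 4p/3) = −0.75 ln(1 − 0.473965) = −0.75 ln(0.526035)
  = −0.75 × (-0.642388) = 0.481791 substitutions/site.

0.482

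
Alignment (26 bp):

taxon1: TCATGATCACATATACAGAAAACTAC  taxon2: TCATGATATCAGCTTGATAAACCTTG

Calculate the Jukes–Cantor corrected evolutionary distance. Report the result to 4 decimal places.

The sequences differ at 10 of 26 sites (8, 9, 12, 13, 15, 16, 18, 22, 25, 26), so p = 10/26 ≈ 0.384615.
d = −(3/4) ln(1 − 4p/3) = −0.75 ln(1 − 0.51282) = −0.75 ln(0.48718)
  = −0.75 × (-0.719122) = 0.539342 substitutions/site.

0.5393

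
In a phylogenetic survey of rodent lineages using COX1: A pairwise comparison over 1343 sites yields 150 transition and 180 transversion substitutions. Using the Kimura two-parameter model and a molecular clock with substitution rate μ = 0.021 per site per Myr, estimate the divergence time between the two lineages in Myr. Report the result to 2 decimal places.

7.12

P = 150/1343 ≈ 0.11169 and Q = 180/1343 ≈ 0.134028.
Under the Kimura two-parameter model, d = −½ ln(1 − 2P − Q) − ¼ ln(1 − 2Q).
1 − 2P − Q = 0.642592, giving −½ ln(0.642592) = 0.221123.
1 − 2Q = 0.731944, giving −¼ ln(0.731944) = 0.078013.
d = 0.221123 + 0.078013 = 0.299136.
Under a molecular clock d = 2μt, so t = d/(2μ) = 0.299136 / (2 × 0.021) = 7.12 Myr.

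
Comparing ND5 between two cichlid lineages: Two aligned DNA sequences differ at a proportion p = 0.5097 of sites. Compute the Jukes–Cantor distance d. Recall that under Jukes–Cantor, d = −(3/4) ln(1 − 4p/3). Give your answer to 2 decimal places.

0.85

d = −(3/4) ln(1 − 4p/3) = −0.75 ln(1 − 0.6796) = −0.75 ln(0.3204)
  = −0.75 × (-1.138185) = 0.853639 substitutions/site.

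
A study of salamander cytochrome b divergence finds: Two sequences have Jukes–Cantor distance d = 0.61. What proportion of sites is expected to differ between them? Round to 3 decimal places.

p = (3/4)(1 − e^(−4d/3)) = 0.75 × (1 − e^(-0.813333)) = 0.75 × (1 − 0.443378) = 0.417467.

0.417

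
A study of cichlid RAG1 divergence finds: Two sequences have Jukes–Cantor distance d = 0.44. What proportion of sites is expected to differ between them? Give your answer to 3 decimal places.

p = (3/4)(1 − e^(−4d/3)) = 0.75 × (1 − e^(-0.586667)) = 0.75 × (1 − 0.556178) = 0.332867.

0.333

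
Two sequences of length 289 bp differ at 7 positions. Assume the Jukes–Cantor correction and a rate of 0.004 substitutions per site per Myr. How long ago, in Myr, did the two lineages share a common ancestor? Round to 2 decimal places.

p = 7/289 ≈ 0.024221.
d = −(3/4) ln(1 − 4p/3) = −0.75 ln(1 − 0.032295) = −0.75 ln(0.967705)
  = −0.75 × (-0.032828) = 0.024621 substitutions/site.
Under a molecular clock d = 2μt, so t = d/(2μ) = 0.024621 / (2 × 0.004) = 3.08 Myr.

3.08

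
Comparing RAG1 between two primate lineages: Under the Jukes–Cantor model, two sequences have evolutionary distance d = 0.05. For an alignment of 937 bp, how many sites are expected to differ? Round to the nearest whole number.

Invert JC69: p = (3/4)(1 − e^(−4d/3)) = 0.75 × (1 − e^(-0.066667)) = 0.75 × (1 − 0.935507) = 0.048370.
Expected differing sites = pL ≈ 0.048370 × 937 = 45.32269 ≈ 45.

45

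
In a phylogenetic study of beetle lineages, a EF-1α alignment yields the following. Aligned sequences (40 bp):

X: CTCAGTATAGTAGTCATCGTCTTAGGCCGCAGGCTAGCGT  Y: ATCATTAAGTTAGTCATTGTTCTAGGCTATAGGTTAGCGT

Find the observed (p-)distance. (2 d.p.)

The sequences differ at 12 of 40 positions.
p = 12/40 = 0.30.

0.30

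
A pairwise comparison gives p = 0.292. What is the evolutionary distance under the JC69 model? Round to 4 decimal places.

d = −(3/4) ln(1 − 4p/3) = −0.75 ln(1 − 0.389333) = −0.75 ln(0.610667)
  = −0.75 × (-0.493203) = 0.369902 substitutions/site.

0.3699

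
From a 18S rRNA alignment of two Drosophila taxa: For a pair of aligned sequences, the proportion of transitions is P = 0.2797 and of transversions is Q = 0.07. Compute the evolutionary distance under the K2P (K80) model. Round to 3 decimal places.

Under the Kimura two-parameter model, d = −½ ln(1 − 2P − Q) − ¼ ln(1 − 2Q).
1 − 2P − Q = 0.3706, giving −½ ln(0.3706) = 0.496316.
1 − 2Q = 0.86, giving −¼ ln(0.86) = 0.037706.
d = 0.496316 + 0.037706 = 0.534022.

0.534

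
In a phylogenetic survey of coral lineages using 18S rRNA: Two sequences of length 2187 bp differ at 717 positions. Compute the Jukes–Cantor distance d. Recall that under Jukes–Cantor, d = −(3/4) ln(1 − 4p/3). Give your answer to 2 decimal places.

0.43

p = 717/2187 ≈ 0.327846.
d = −(3/4) ln(1 − 4p/3) = −0.75 ln(1 − 0.437128) = −0.75 ln(0.562872)
  = −0.75 × (-0.574703) = 0.431027 substitutions/site.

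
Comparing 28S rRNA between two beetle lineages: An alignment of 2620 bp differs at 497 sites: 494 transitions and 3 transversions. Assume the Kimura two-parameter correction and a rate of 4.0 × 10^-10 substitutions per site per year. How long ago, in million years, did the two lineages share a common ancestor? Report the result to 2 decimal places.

297.72

P = 494/2620 ≈ 0.18855 and Q = 3/2620 ≈ 0.001145.
Under the Kimura two-parameter model, d = −½ ln(1 − 2P − Q) − ¼ ln(1 − 2Q).
1 − 2P − Q = 0.621755, giving −½ ln(0.621755) = 0.237605.
1 − 2Q = 0.99771, giving −¼ ln(0.99771) = 0.000573.
d = 0.237605 + 0.000573 = 0.238178.
Under a molecular clock d = 2μt, so t = d/(2μ) = 0.238178 / (2 × 4.0 × 10^-10) = 297.72 million years.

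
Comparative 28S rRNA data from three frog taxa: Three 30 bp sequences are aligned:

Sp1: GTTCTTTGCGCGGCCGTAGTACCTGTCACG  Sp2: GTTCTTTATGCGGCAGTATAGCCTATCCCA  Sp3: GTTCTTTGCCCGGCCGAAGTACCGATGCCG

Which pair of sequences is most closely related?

Sp1–Sp2: 9/30 differ, p = 0.300, d = 0.383.
Sp1–Sp3: 6/30 differ, p = 0.200, d = 0.233.
Sp2–Sp3: 11/30 differ, p = 0.367, d = 0.503.
The smallest distance is between Sp1 and Sp3.

Sp1 and Sp3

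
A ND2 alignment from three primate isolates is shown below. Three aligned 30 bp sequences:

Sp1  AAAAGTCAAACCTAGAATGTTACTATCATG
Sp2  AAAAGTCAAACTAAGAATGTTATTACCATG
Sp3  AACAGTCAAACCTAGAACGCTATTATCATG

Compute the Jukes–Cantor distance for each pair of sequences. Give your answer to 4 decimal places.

d(Sp1,Sp2) = 0.1468, d(Sp1,Sp3) = 0.1468, d(Sp2,Sp3) = 0.2326

Sp1–Sp2: 4/30 sites differ → p ≈ 0.133333, d = −0.75 ln(1 − 0.177777) = 0.146808 ≈ 0.1468.
Sp1–Sp3: 4/30 sites differ → p ≈ 0.133333, d = −0.75 ln(1 − 0.177777) = 0.146808 ≈ 0.1468.
Sp2–Sp3: 6/30 sites differ → p = 0.2, d = −0.75 ln(1 − 0.266667) = 0.232617 ≈ 0.2326.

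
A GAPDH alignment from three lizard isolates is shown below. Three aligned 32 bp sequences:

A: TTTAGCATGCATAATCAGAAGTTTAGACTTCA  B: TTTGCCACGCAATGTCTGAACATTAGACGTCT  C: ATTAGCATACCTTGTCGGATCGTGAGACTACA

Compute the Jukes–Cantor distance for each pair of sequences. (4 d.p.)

d(A,B) = 0.4598, d(A,C) = 0.4598, d(B,C) = 0.6566

A–B: 11/32 sites differ → p = 0.34375, d = −0.75 ln(1 − 0.458333) = 0.459828 ≈ 0.4598.
A–C: 11/32 sites differ → p = 0.34375, d = −0.75 ln(1 − 0.458333) = 0.459828 ≈ 0.4598.
B–C: 14/32 sites differ → p = 0.4375, d = −0.75 ln(1 − 0.583333) = 0.656601 ≈ 0.6566.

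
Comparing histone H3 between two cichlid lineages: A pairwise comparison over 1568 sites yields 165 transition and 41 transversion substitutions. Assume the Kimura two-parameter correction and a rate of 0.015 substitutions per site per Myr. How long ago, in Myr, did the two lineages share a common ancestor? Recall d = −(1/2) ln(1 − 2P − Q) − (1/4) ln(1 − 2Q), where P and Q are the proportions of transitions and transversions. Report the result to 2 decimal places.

4.95

P = 165/1568 ≈ 0.10523 and Q = 41/1568 ≈ 0.026148.
Under the Kimura two-parameter model, d = −½ ln(1 − 2P − Q) − ¼ ln(1 − 2Q).
1 − 2P − Q = 0.763392, giving −½ ln(0.763392) = 0.134992.
1 − 2Q = 0.947704, giving −¼ ln(0.947704) = 0.013428.
d = 0.134992 + 0.013428 = 0.148420.
Under a molecular clock d = 2μt, so t = d/(2μ) = 0.148420 / (2 × 0.015) = 4.95 Myr.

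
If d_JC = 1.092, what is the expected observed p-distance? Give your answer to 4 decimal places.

p = (3/4)(1 − e^(−4d/3)) = 0.75 × (1 − e^(-1.456)) = 0.75 × (1 − 0.233167) = 0.575125.

0.5751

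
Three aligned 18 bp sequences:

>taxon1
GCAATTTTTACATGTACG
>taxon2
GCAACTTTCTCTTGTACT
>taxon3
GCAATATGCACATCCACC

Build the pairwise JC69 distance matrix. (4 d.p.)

taxon1–taxon2: 5/18 sites differ → p ≈ 0.277778, d = −0.75 ln(1 − 0.370371) = 0.346968 ≈ 0.3470.
taxon1–taxon3: 6/18 sites differ → p ≈ 0.333333, d = −0.75 ln(1 − 0.444444) = 0.440839 ≈ 0.4408.
taxon2–taxon3: 8/18 sites differ → p ≈ 0.444444, d = −0.75 ln(1 − 0.592592) = 0.673455 ≈ 0.6735.

d(taxon1,taxon2) = 0.3470, d(taxon1,taxon3) = 0.4408, d(taxon2,taxon3) = 0.6735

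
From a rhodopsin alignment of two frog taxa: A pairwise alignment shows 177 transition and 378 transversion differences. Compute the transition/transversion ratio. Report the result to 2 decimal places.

R = 177/378 = 0.468253… ≈ 0.47 (to 2 d.p.).

0.47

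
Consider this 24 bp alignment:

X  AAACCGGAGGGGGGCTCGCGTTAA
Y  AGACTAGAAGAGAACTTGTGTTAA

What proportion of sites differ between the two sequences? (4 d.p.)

0.3750

The sequences differ at 9 of 24 positions (sites 2, 5, 6, 9, 11, 13, 14, 17, 19).
p = 9/24 = 0.3750.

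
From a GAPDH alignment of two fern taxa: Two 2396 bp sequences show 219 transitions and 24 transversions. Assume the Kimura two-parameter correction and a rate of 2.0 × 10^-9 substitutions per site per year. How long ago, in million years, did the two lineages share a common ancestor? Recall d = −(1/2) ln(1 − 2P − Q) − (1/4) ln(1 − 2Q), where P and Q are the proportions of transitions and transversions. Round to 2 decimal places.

28.04

P = 219/2396 ≈ 0.091402 and Q = 24/2396 ≈ 0.010017.
Under the Kimura two-parameter model, d = −½ ln(1 − 2P − Q) − ¼ ln(1 − 2Q).
1 − 2P − Q = 0.807179, giving −½ ln(0.807179) = 0.107105.
1 − 2Q = 0.979966, giving −¼ ln(0.979966) = 0.005059.
d = 0.107105 + 0.005059 = 0.112164.
Under a molecular clock d = 2μt, so t = d/(2μ) = 0.112164 / (2 × 2.0 × 10^-9) = 28.04 million years.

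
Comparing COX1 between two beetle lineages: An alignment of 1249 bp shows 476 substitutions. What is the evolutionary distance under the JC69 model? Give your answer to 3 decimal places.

0.532

p = 476/1249 ≈ 0.381105.
d = −(3/4) ln(1 − 4p/3) = −0.75 ln(1 − 0.50814) = −0.75 ln(0.49186)
  = −0.75 × (-0.709561) = 0.532171 substitutions/site.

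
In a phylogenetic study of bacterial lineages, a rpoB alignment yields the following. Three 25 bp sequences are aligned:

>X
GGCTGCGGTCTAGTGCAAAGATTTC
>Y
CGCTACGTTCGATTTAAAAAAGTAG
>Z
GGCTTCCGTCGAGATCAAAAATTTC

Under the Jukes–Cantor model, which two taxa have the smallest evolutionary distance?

X–Y: 11/25 differ, p = 0.440, d = 0.663.
X–Z: 6/25 differ, p = 0.240, d = 0.289.
Y–Z: 10/25 differ, p = 0.400, d = 0.572.
The smallest distance is between X and Z.

X and Z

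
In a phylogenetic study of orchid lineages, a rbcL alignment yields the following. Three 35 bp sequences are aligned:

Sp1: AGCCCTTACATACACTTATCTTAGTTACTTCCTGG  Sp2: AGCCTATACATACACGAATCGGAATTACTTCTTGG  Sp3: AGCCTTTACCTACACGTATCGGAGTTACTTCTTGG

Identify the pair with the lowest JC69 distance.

Sp1–Sp2: 8/35 differ, p = 0.229, d = 0.273.
Sp1–Sp3: 6/35 differ, p = 0.171, d = 0.195.
Sp2–Sp3: 4/35 differ, p = 0.114, d = 0.124.
The smallest distance is between Sp2 and Sp3.

Sp2 and Sp3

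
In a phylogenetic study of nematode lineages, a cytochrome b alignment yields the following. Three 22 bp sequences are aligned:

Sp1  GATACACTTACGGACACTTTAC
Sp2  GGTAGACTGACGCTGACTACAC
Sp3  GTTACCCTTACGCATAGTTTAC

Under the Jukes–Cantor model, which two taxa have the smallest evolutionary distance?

Sp1 and Sp3

Sp1–Sp2: 8/22 differ, p = 0.364, d = 0.497.
Sp1–Sp3: 5/22 differ, p = 0.227, d = 0.271.
Sp2–Sp3: 9/22 differ, p = 0.409, d = 0.591.
The smallest distance is between Sp1 and Sp3.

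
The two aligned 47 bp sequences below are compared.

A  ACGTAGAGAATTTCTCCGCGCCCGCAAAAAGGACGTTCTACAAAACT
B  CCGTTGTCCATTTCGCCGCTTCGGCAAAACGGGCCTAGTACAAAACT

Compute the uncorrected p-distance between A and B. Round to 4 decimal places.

0.2979

The sequences differ at 14 of 47 positions.
p = 14/47 = 0.297872… ≈ 0.2979 (to 4 d.p.).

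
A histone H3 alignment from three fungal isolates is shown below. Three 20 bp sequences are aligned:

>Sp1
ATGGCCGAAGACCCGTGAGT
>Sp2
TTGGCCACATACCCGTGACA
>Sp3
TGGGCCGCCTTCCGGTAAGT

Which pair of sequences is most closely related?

Sp1–Sp2: 6/20 differ, p = 0.300, d = 0.383.
Sp1–Sp3: 8/20 differ, p = 0.400, d = 0.572.
Sp2–Sp3: 8/20 differ, p = 0.400, d = 0.572.
The smallest distance is between Sp1 and Sp2.

Sp1 and Sp2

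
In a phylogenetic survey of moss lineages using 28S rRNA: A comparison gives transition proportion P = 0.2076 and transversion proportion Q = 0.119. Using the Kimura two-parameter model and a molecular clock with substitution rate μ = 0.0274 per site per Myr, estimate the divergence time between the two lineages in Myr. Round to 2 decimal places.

Under the Kimura two-parameter model, d = −½ ln(1 − 2P − Q) − ¼ ln(1 − 2Q).
1 − 2P − Q = 0.4658, giving −½ ln(0.4658) = 0.381999.
1 − 2Q = 0.762, giving −¼ ln(0.762) = 0.067952.
d = 0.381999 + 0.067952 = 0.449951.
Under a molecular clock d = 2μt, so t = d/(2μ) = 0.449951 / (2 × 0.0274) = 8.21 Myr.

8.21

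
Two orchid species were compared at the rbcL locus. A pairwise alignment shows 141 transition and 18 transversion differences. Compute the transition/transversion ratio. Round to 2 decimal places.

7.83

R = 141/18 = 7.833333… ≈ 7.83 (to 2 d.p.).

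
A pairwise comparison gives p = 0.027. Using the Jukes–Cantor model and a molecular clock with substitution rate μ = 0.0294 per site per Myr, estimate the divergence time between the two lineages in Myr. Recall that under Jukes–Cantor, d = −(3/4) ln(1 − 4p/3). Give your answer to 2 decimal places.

0.47

d = −(3/4) ln(1 − 4p/3) = −0.75 ln(1 − 0.036) = −0.75 ln(0.964)
  = −0.75 × (-0.036664) = 0.027498 substitutions/site.
Under a molecular clock d = 2μt, so t = d/(2μ) = 0.027498 / (2 × 0.0294) = 0.47 Myr.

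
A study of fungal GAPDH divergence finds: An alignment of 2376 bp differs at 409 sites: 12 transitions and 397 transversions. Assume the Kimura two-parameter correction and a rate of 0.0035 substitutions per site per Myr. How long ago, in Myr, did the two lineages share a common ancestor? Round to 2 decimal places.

28.46

P = 12/2376 ≈ 0.005051 and Q = 397/2376 ≈ 0.167088.
Under the Kimura two-parameter model, d = −½ ln(1 − 2P − Q) − ¼ ln(1 − 2Q).
1 − 2P − Q = 0.82281, giving −½ ln(0.82281) = 0.097515.
1 − 2Q = 0.665824, giving −¼ ln(0.665824) = 0.101682.
d = 0.097515 + 0.101682 = 0.199197.
Under a molecular clock d = 2μt, so t = d/(2μ) = 0.199197 / (2 × 0.0035) = 28.46 Myr.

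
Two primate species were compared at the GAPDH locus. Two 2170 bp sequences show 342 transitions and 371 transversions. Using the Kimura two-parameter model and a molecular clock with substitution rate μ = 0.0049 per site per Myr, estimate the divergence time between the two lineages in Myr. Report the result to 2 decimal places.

44.65

P = 342/2170 ≈ 0.157604 and Q = 371/2170 ≈ 0.170968.
Under the Kimura two-parameter model, d = −½ ln(1 − 2P − Q) − ¼ ln(1 − 2Q).
1 − 2P − Q = 0.513824, giving −½ ln(0.513824) = 0.332937.
1 − 2Q = 0.658064, giving −¼ ln(0.658064) = 0.104613.
d = 0.332937 + 0.104613 = 0.437550.
Under a molecular clock d = 2μt, so t = d/(2μ) = 0.437550 / (2 × 0.0049) = 44.65 Myr.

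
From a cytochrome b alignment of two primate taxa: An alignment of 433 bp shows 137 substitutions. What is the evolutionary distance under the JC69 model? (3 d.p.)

0.411

p = 137/433 ≈ 0.316397.
d = −(3/4) ln(1 − 4p/3) = −0.75 ln(1 − 0.421863) = −0.75 ln(0.578137)
  = −0.75 × (-0.547944) = 0.410958 substitutions/site.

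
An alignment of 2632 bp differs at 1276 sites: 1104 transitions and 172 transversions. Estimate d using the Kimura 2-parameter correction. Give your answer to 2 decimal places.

P = 1104/2632 ≈ 0.419453 and Q = 172/2632 ≈ 0.06535.
Under the Kimura two-parameter model, d = −½ ln(1 − 2P − Q) − ¼ ln(1 − 2Q).
1 − 2P − Q = 0.095744, giving −½ ln(0.095744) = 1.173039.
1 − 2Q = 0.8693, giving −¼ ln(0.8693) = 0.035017.
d = 1.173039 + 0.035017 = 1.208056.

1.21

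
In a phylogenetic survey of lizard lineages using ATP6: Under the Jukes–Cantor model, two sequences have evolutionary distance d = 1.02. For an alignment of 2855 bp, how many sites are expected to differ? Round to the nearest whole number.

1592

Invert JC69: p = (3/4)(1 − e^(−4d/3)) = 0.75 × (1 − e^(-1.36)) = 0.75 × (1 − 0.256661) = 0.557504.
Expected differing sites = pL ≈ 0.557504 × 2855 = 1591.67392 ≈ 1592.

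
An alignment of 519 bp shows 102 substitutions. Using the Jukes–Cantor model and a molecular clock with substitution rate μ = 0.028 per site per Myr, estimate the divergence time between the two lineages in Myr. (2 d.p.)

p = 102/519 ≈ 0.196532.
d = −(3/4) ln(1 − 4p/3) = −0.75 ln(1 − 0.262043) = −0.75 ln(0.737957)
  = −0.75 × (-0.303870) = 0.227903 substitutions/site.
Under a molecular clock d = 2μt, so t = d/(2μ) = 0.227903 / (2 × 0.028) = 4.07 Myr.

4.07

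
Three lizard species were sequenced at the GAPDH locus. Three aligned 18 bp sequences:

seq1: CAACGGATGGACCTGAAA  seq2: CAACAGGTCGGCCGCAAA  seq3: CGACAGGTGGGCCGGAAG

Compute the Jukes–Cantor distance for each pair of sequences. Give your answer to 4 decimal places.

d(seq1,seq2) = 0.4408, d(seq1,seq3) = 0.4408, d(seq2,seq3) = 0.2635

seq1–seq2: 6/18 sites differ → p ≈ 0.333333, d = −0.75 ln(1 − 0.444444) = 0.440839 ≈ 0.4408.
seq1–seq3: 6/18 sites differ → p ≈ 0.333333, d = −0.75 ln(1 − 0.444444) = 0.440839 ≈ 0.4408.
seq2–seq3: 4/18 sites differ → p ≈ 0.222222, d = −0.75 ln(1 − 0.296296) = 0.263548 ≈ 0.2635.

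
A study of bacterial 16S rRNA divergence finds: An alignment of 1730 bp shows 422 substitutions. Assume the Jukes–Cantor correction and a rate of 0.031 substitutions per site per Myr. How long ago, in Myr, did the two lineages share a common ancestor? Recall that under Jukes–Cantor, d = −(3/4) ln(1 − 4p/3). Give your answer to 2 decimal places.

p = 422/1730 ≈ 0.243931.
d = −(3/4) ln(1 − 4p/3) = −0.75 ln(1 − 0.325241) = −0.75 ln(0.674759)
  = −0.75 × (-0.393400) = 0.295050 substitutions/site.
Under a molecular clock d = 2μt, so t = d/(2μ) = 0.295050 / (2 × 0.031) = 4.76 Myr.

4.76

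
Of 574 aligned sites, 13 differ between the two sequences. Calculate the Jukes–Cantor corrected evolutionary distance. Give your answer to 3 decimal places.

p = 13/574 ≈ 0.022648.
d = −(3/4) ln(1 − 4p/3) = −0.75 ln(1 − 0.030197) = −0.75 ln(0.969803)
  = −0.75 × (-0.030662) = 0.022997 substitutions/site.

0.023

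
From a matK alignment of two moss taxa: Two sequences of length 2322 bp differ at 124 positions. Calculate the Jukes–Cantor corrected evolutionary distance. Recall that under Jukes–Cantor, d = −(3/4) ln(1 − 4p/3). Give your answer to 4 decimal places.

0.0554

p = 124/2322 ≈ 0.053402.
d = −(3/4) ln(1 − 4p/3) = −0.75 ln(1 − 0.071203) = −0.75 ln(0.928797)
  = −0.75 × (-0.073865) = 0.055399 substitutions/site.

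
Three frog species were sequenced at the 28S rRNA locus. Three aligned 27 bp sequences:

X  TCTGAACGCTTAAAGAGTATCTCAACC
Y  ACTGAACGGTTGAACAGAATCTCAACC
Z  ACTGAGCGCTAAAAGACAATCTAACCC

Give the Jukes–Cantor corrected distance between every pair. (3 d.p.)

X–Y: 5/27 sites differ → p ≈ 0.185185, d = −0.75 ln(1 − 0.246913) = 0.212681 ≈ 0.213.
X–Z: 7/27 sites differ → p ≈ 0.259259, d = −0.75 ln(1 − 0.345679) = 0.318118 ≈ 0.318.
Y–Z: 8/27 sites differ → p ≈ 0.296296, d = −0.75 ln(1 − 0.395061) = 0.376971 ≈ 0.377.

d(X,Y) = 0.213, d(X,Z) = 0.318, d(Y,Z) = 0.377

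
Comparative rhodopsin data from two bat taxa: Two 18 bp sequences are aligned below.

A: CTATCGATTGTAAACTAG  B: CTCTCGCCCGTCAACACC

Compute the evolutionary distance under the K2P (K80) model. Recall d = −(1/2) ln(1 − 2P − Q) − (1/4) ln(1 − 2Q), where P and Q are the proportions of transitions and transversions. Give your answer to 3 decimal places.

0.680

Of 18 sites, 2 differences are transitions and 6 are transversions, so P = 2/18 ≈ 0.111111 and Q = 6/18 ≈ 0.333333.
Under the Kimura two-parameter model, d = −½ ln(1 − 2P − Q) − ¼ ln(1 − 2Q).
1 − 2P − Q = 0.444445, giving −½ ln(0.444445) = 0.405464.
1 − 2Q = 0.333334, giving −¼ ln(0.333334) = 0.274653.
d = 0.405464 + 0.274653 = 0.680117.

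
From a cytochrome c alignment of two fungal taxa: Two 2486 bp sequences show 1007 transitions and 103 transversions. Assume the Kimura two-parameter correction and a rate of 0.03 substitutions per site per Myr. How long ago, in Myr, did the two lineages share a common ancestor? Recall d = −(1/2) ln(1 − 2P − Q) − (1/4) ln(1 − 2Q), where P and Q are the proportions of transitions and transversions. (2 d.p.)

P = 1007/2486 ≈ 0.405068 and Q = 103/2486 ≈ 0.041432.
Under the Kimura two-parameter model, d = −½ ln(1 − 2P − Q) − ¼ ln(1 − 2Q).
1 − 2P − Q = 0.148432, giving −½ ln(0.148432) = 0.953814.
1 − 2Q = 0.917136, giving −¼ ln(0.917136) = 0.021625.
d = 0.953814 + 0.021625 = 0.975439.
Under a molecular clock d = 2μt, so t = d/(2μ) = 0.975439 / (2 × 0.03) = 16.26 Myr.

16.26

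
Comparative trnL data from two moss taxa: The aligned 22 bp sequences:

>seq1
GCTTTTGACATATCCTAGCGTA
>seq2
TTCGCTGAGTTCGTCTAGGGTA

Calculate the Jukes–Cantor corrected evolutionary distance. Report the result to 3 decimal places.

The sequences differ at 11 of 22 sites, so p = 11/22 = 0.5.
d = −(3/4) ln(1 − 4p/3) = −0.75 ln(1 − 0.666667) = −0.75 ln(0.333333)
  = −0.75 × (-1.098613) = 0.823960 substitutions/site.

0.824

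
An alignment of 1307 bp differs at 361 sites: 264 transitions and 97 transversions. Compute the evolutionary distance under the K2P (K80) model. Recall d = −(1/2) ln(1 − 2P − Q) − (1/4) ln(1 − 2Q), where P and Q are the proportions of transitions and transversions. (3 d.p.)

P = 264/1307 ≈ 0.201989 and Q = 97/1307 ≈ 0.074216.
Under the Kimura two-parameter model, d = −½ ln(1 − 2P − Q) − ¼ ln(1 − 2Q).
1 − 2P − Q = 0.521806, giving −½ ln(0.521806) = 0.325230.
1 − 2Q = 0.851568, giving −¼ ln(0.851568) = 0.040169.
d = 0.325230 + 0.040169 = 0.365399.

0.365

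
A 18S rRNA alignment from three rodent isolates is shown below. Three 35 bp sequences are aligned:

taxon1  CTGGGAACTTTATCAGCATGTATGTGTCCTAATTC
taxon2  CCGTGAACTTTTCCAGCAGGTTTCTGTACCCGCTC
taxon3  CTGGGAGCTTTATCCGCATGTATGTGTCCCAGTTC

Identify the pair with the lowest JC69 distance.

taxon1–taxon2: 12/35 differ, p = 0.343, d = 0.458.
taxon1–taxon3: 4/35 differ, p = 0.114, d = 0.124.
taxon2–taxon3: 12/35 differ, p = 0.343, d = 0.458.
The smallest distance is between taxon1 and taxon3.

taxon1 and taxon3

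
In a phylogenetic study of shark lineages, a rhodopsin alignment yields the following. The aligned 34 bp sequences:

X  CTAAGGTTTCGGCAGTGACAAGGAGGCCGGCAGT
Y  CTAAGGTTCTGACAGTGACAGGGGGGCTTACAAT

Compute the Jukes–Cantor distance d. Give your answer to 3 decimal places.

The sequences differ at 9 of 34 sites (9, 10, 12, 21, 24, 28, 29, 30, 33), so p = 9/34 ≈ 0.264706.
d = −(3/4) ln(1 − 4p/3) = −0.75 ln(1 − 0.352941) = −0.75 ln(0.647059)
  = −0.75 × (-0.435318) = 0.326489 substitutions/site.

0.326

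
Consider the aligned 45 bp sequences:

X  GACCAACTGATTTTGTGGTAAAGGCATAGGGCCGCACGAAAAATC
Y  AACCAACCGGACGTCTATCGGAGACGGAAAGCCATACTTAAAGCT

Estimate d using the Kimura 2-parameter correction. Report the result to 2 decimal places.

Of 45 sites, 17 differences are transitions and 7 are transversions, so P = 17/45 ≈ 0.377778 and Q = 7/45 ≈ 0.155556.
Under the Kimura two-parameter model, d = −½ ln(1 − 2P − Q) − ¼ ln(1 − 2Q).
1 − 2P − Q = 0.088888, giving −½ ln(0.088888) = 1.210189.
1 − 2Q = 0.688888, giving −¼ ln(0.688888) = 0.093169.
d = 1.210189 + 0.093169 = 1.303358.

1.30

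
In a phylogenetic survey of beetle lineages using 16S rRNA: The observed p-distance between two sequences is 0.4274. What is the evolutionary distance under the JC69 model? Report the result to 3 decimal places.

0.633

d = −(3/4) ln(1 − 4p/3) = −0.75 ln(1 − 0.569867) = −0.75 ln(0.430133)
  = −0.75 × (-0.843661) = 0.632746 substitutions/site.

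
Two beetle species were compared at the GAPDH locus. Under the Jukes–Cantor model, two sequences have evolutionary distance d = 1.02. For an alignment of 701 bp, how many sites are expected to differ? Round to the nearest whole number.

Invert JC69: p = (3/4)(1 − e^(−4d/3)) = 0.75 × (1 − e^(-1.36)) = 0.75 × (1 − 0.256661) = 0.557504.
Expected differing sites = pL ≈ 0.557504 × 701 = 390.810304 ≈ 391.

391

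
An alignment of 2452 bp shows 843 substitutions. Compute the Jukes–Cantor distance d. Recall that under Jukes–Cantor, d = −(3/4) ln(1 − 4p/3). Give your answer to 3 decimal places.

p = 843/2452 ≈ 0.343801.
d = −(3/4) ln(1 − 4p/3) = −0.75 ln(1 − 0.458401) = −0.75 ln(0.541599)
  = −0.75 × (-0.613229) = 0.459922 substitutions/site.

0.460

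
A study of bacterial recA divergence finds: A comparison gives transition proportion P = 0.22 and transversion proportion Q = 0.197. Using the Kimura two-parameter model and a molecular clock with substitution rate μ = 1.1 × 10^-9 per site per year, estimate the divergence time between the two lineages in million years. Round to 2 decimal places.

Under the Kimura two-parameter model, d = −½ ln(1 − 2P − Q) − ¼ ln(1 − 2Q).
1 − 2P − Q = 0.363, giving −½ ln(0.363) = 0.506676.
1 − 2Q = 0.606, giving −¼ ln(0.606) = 0.125219.
d = 0.506676 + 0.125219 = 0.631895.
Under a molecular clock d = 2μt, so t = d/(2μ) = 0.631895 / (2 × 1.1 × 10^-9) = 287.23 million years.

287.23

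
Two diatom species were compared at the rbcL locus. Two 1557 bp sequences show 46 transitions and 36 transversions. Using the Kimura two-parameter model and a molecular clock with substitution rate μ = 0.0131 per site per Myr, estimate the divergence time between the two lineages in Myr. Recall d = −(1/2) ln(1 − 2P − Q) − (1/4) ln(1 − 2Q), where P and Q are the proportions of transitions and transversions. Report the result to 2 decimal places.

2.09

P = 46/1557 ≈ 0.029544 and Q = 36/1557 ≈ 0.023121.
Under the Kimura two-parameter model, d = −½ ln(1 − 2P − Q) − ¼ ln(1 − 2Q).
1 − 2P − Q = 0.917791, giving −½ ln(0.917791) = 0.042893.
1 − 2Q = 0.953758, giving −¼ ln(0.953758) = 0.011836.
d = 0.042893 + 0.011836 = 0.054729.
Under a molecular clock d = 2μt, so t = d/(2μ) = 0.054729 / (2 × 0.0131) = 2.09 Myr.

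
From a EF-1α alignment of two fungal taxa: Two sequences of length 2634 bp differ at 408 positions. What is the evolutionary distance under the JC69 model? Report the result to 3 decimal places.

p = 408/2634 ≈ 0.154897.
d = −(3/4) ln(1 − 4p/3) = −0.75 ln(1 − 0.206529) = −0.75 ln(0.793471)
  = −0.75 × (-0.231338) = 0.173504 substitutions/site.

0.174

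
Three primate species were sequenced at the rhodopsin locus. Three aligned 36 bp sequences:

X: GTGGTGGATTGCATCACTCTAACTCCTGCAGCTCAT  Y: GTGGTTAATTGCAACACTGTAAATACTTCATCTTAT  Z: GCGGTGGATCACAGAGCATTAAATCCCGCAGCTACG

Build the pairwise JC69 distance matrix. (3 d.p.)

d(X,Y) = 0.304, d(X,Z) = 0.493, d(Y,Z) = 0.745

X–Y: 9/36 sites differ → p = 0.25, d = −0.75 ln(1 − 0.333333) = 0.304098 ≈ 0.304.
X–Z: 13/36 sites differ → p ≈ 0.361111, d = −0.75 ln(1 − 0.481481) = 0.492584 ≈ 0.493.
Y–Z: 17/36 sites differ → p ≈ 0.472222, d = −0.75 ln(1 − 0.629629) = 0.744938 ≈ 0.745.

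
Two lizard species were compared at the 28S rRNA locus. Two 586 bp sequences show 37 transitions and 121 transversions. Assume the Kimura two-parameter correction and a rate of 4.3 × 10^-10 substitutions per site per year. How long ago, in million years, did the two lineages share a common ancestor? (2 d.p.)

390.09

P = 37/586 ≈ 0.06314 and Q = 121/586 ≈ 0.206485.
Under the Kimura two-parameter model, d = −½ ln(1 − 2P − Q) − ¼ ln(1 − 2Q).
1 − 2P − Q = 0.667235, giving −½ ln(0.667235) = 0.202306.
1 − 2Q = 0.58703, giving −¼ ln(0.58703) = 0.133170.
d = 0.202306 + 0.133170 = 0.335476.
Under a molecular clock d = 2μt, so t = d/(2μ) = 0.335476 / (2 × 4.3 × 10^-10) = 390.09 million years.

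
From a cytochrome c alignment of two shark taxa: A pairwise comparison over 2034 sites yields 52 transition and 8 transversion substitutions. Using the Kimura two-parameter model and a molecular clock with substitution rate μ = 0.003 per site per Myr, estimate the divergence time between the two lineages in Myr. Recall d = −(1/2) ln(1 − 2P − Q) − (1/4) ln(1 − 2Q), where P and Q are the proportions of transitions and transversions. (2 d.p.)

5.05

P = 52/2034 ≈ 0.025565 and Q = 8/2034 ≈ 0.003933.
Under the Kimura two-parameter model, d = −½ ln(1 − 2P − Q) − ¼ ln(1 − 2Q).
1 − 2P − Q = 0.944937, giving −½ ln(0.944937) = 0.028319.
1 − 2Q = 0.992134, giving −¼ ln(0.992134) = 0.001974.
d = 0.028319 + 0.001974 = 0.030293.
Under a molecular clock d = 2μt, so t = d/(2μ) = 0.030293 / (2 × 0.003) = 5.05 Myr.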